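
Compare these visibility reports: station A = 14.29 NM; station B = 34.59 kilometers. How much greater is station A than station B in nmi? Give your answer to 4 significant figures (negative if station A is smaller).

station B: 34.59 km = 18.67711 nmi.
Difference: 14.29000 − 18.67711 = -4.387 nmi.

-4.387 nmi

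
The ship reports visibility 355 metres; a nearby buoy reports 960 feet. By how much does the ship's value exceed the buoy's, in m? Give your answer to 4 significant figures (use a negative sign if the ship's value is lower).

62.39 m

the buoy: 960 ft = 292.6080 m.
Difference: 355.0000 − 292.6080 = 62.39 m.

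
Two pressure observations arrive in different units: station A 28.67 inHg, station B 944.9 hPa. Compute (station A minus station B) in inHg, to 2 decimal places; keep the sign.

0.77 inHg

station B: 944.9 hPa = 27.9029 inHg.
Difference: 28.6700 − 27.9029 = 0.77 inHg.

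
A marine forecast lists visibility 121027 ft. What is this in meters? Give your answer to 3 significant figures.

1 ft = 0.3048 m, so 121027 × 0.3048 = 36900 m.

36900 m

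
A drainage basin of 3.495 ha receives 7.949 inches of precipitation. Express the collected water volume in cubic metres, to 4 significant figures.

7057 cubic metres

Depth: 7.949 in × 25.4 = 201.9046 mm.
Area: 3.495 ha = 34950 m².
1 mm over 1 m² is 1 L, so volume = 201.9046 × 34950 = 7056565.8 L = 7057 m³.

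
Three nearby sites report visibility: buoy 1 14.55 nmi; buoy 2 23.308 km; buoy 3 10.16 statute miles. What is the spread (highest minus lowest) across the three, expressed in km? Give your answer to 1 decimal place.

10.6 km

buoy 1: 14.55 nmi = 26.947 km.
buoy 3: 10.16 SM = 16.351 km.
Spread: 26.947 − 16.351 = 10.6 km.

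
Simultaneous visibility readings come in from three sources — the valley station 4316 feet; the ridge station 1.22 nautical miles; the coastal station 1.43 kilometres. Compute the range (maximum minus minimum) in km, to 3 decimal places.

the valley station: 4316 ft = 1.31552 km.
the ridge station: 1.22 nmi = 2.25944 km.
Spread: 2.25944 − 1.31552 = 0.944 km.

0.944 km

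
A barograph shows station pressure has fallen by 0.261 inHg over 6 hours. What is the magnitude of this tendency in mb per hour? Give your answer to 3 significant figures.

1.47 mb per hour

0.261 inHg / 6 h × 33.8639 mb/inHg = 1.47 mb/h.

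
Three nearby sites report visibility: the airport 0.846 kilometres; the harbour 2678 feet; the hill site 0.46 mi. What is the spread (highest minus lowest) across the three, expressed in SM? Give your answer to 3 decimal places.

0.066 SM

the airport: 0.846 km = 0.52568 SM.
the harbour: 2678 ft = 0.50720 SM.
Spread: 0.52568 − 0.46000 = 0.066 SM.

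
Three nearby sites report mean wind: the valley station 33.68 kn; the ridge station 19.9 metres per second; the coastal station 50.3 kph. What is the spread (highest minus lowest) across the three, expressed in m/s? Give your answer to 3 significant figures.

the valley station: 33.68 kt = 17.3265 m/s.
the coastal station: 50.3 km/h = 13.9722 m/s.
Spread: 19.9000 − 13.9722 = 5.93 m/s.

5.93 m/s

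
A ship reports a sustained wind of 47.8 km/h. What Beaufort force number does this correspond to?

47.8 km/h = 13.3 m/s, which is Beaufort 6 (strong breeze, 10.8–13.8 m/s).

Beaufort force 6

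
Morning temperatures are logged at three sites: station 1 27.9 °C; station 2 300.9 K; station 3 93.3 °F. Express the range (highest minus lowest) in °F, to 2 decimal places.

11.35 °F

station 2: 300.9 K = 27.750 °C.
station 3: 93.3 °F = 34.056 °C.
Spread: 34.056 − 27.750 = 6.306 °C = 11.35 °F.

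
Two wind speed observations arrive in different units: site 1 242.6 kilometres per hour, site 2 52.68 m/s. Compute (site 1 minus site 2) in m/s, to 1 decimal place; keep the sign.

site 1: 242.6 km/h = 67.389 m/s.
Difference: 67.389 − 52.680 = 14.7 m/s.

14.7 m/s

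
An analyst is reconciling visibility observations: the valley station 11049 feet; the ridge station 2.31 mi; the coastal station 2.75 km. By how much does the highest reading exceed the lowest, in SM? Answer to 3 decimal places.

0.601 SM

the valley station: 11049 ft = 2.09261 SM.
the coastal station: 2.75 km = 1.70877 SM.
Spread: 2.31000 − 1.70877 = 0.601 SM.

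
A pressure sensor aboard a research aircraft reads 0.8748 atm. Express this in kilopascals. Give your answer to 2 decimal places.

1 atm = 101.325 kPa, so 0.8748 × 101.325 = 88.64 kPa.

88.64 kPa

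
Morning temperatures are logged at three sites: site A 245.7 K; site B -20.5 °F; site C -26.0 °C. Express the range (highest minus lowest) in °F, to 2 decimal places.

site A: 245.7 K = -27.450 °C.
site B: -20.5 °F = -29.167 °C.
Spread: (-26.000) − (-29.167) = 3.167 °C = 5.70 °F.

5.70 °F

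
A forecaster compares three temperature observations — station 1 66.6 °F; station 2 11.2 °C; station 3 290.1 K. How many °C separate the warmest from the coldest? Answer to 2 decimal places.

station 1: 66.6 °F = 19.222 °C.
station 3: 290.1 K = 16.950 °C.
Spread: 19.222 − 11.200 = 8.022 °C.

8.02 °C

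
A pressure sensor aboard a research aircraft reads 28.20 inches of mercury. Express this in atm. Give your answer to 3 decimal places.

0.942 atm

1 inHg = 0.0334211 atm, so 28.20 × 0.0334211 = 0.942 atm.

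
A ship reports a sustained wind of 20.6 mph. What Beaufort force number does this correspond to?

20.6 mph = 9.2 m/s, which is Beaufort 5 (fresh breeze, 8.0–10.7 m/s).

Beaufort force 5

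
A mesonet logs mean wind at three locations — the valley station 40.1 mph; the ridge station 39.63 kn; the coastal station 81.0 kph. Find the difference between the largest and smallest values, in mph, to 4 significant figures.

the ridge station: 39.63 kt = 45.6054 mph.
the coastal station: 81.0 km/h = 50.3311 mph.
Spread: 50.3311 − 40.1000 = 10.23 mph.

10.23 mph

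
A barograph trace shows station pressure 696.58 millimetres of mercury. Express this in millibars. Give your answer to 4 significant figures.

928.7 mb

1 mmHg = 1.33322 mb, so 696.58 × 1.33322 = 928.7 mb.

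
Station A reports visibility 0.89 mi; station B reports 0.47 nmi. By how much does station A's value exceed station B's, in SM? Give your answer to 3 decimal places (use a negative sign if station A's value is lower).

station B: 0.47 nmi = 0.54087 SM.
Difference: 0.89000 − 0.54087 = 0.349 SM.

0.349 SM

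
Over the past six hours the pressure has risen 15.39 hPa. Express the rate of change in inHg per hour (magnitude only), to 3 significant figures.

15.39 hPa / 6 h × 0.02953 inHg/hPa = 0.0757 inHg/h.

0.0757 inHg per hour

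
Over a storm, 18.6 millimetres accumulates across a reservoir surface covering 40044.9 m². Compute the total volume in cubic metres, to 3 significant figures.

1 mm over 1 m² is 1 L, so volume = 18.6 × 40044.9 = 744835.14 L = 745 m³.

745 cubic metres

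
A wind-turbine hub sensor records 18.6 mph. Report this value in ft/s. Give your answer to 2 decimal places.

27.28 ft/s

1 mph = 1.46667 ft/s, so 18.6 × 1.46667 = 27.28 ft/s.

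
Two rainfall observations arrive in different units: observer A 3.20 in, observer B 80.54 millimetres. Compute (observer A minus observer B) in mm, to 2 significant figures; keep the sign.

observer A: 3.20 in = 81.2800 mm.
Difference: 81.2800 − 80.5400 = 0.74 mm.

0.74 mm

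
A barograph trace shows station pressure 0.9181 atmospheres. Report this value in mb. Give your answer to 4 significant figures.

1 atm = 1013.25 mb, so 0.9181 × 1013.25 = 930.3 mb.

930.3 mb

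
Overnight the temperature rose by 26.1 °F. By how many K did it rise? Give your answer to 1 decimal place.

14.5 K

For a temperature change the 32° offset cancels: ΔK = 26.1 × 0.5556 = 14.5 K.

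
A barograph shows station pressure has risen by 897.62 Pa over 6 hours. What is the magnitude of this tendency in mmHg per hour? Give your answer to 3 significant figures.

897.62 Pa / 6 h × 0.00750062 mmHg/Pa = 1.12 mmHg/h.

1.12 mmHg per hour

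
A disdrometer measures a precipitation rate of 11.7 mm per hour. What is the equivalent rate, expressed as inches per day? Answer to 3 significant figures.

11.7 mm/hour × 0.0393701 in/mm × 24 hour/day = 11.1 in/day.

11.1 in/day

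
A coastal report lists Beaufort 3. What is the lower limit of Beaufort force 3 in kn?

Beaufort 3 (gentle breeze) spans 7–10 knots.

7 kt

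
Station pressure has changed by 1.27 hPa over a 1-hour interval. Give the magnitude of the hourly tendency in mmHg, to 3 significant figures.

1.27 hPa / 1 h × 0.750062 mmHg/hPa = 0.953 mmHg/h.

0.953 mmHg per hour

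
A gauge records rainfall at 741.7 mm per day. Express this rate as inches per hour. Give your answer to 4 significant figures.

741.7 mm/day × 0.0393701 in/mm × 0.0416667 day/hour = 1.217 in/hour.

1.217 in/hour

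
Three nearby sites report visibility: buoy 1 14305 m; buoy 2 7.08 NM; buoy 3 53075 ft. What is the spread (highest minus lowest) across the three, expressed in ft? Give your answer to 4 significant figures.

10060 ft

buoy 1: 14305 m = 46932.41 ft.
buoy 2: 7.08 nmi = 43018.90 ft.
Spread: 53075.00 − 43018.90 = 10060 ft.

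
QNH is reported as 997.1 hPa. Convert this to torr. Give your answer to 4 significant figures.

747.9 mmHg

1 hPa = 0.750062 mmHg, so 997.1 × 0.750062 = 747.9 mmHg.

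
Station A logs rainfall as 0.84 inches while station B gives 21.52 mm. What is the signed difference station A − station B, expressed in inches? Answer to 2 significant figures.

-0.0072 in

station B: 21.52 mm = 0.847244 in.
Difference: 0.840000 − 0.847244 = -0.0072 in.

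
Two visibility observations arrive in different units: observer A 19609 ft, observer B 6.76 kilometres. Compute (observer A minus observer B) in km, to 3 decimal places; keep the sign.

observer A: 19609 ft = 5.97682 km.
Difference: 5.97682 − 6.76000 = -0.783 km.

-0.783 km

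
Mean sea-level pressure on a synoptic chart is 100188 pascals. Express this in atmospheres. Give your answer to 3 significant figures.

0.989 atm

1 Pa = 9.86923e-06 atm, so 100188 × 9.86923e-06 = 0.989 atm.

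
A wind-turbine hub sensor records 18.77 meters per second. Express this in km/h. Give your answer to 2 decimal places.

67.57 km/h

1 m/s = 3.6 km/h, so 18.77 × 3.6 = 67.57 km/h.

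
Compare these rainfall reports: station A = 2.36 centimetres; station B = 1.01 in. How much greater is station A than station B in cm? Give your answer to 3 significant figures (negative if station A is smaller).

-0.205 cm

station B: 1.01 in = 2.56540 cm.
Difference: 2.36000 − 2.56540 = -0.205 cm.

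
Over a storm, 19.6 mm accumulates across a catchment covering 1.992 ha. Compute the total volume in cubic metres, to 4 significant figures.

Area: 1.992 ha = 19920 m².
1 mm over 1 m² is 1 L, so volume = 19.6 × 19920 = 390432 L = 390.4 m³.

390.4 cubic metres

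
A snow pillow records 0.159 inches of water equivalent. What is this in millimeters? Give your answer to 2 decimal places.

4.04 mm

1 in = 25.4 mm, so 0.159 × 25.4 = 4.04 mm.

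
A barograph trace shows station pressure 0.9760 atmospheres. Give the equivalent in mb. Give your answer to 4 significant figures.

1 atm = 1013.25 mb, so 0.9760 × 1013.25 = 988.9 mb.

988.9 mb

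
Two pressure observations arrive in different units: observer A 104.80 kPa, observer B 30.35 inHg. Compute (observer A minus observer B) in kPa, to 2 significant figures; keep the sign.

observer B: 30.35 inHg = 102.777 kPa.
Difference: 104.800 − 102.777 = 2.0 kPa.

2.0 kPa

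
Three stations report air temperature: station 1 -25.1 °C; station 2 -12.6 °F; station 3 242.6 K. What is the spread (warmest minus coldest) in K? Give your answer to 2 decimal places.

5.77 K

station 2: -12.6 °F = -24.778 °C.
station 3: 242.6 K = -30.550 °C.
Spread: (-24.778) − (-30.550) = 5.772 °C.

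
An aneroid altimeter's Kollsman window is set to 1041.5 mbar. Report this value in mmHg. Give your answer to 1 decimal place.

781.2 mmHg

1 mb = 0.750062 mmHg, so 1041.5 × 0.750062 = 781.2 mmHg.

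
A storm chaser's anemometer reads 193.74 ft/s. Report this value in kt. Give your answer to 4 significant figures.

1 ft/s = 0.592484 kt, so 193.74 × 0.592484 = 114.8 kt.

114.8 kt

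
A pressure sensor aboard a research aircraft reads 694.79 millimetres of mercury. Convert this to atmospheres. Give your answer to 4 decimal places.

0.9142 atm

1 mmHg = 0.00131579 atm, so 694.79 × 0.00131579 = 0.9142 atm.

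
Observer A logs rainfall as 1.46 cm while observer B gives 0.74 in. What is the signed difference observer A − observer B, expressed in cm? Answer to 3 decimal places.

-0.420 cm

observer B: 0.74 in = 1.87960 cm.
Difference: 1.46000 − 1.87960 = -0.420 cm.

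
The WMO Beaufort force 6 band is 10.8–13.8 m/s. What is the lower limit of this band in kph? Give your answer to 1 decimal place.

10.8–13.8 m/s × 3.6 = 38.9–49.7 km/h.

38.9 km/h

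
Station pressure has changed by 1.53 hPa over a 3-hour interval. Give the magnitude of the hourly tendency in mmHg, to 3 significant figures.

0.383 mmHg per hour

1.53 hPa / 3 h × 0.750062 mmHg/hPa = 0.383 mmHg/h.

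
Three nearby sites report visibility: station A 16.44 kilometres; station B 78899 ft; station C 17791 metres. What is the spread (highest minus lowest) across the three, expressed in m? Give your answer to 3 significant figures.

7610 m

station A: 16.44 km = 16440.00 m.
station B: 78899 ft = 24048.42 m.
Spread: 24048.42 − 16440.00 = 7610 m.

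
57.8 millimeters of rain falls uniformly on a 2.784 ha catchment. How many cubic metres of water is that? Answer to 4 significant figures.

1609 cubic metres

Area: 2.784 ha = 27840 m².
1 mm over 1 m² is 1 L, so volume = 57.8 × 27840 = 1609152 L = 1609 m³.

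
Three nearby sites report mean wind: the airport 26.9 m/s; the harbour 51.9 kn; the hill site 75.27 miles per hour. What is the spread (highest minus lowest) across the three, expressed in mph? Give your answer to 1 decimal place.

15.5 mph

the airport: 26.9 m/s = 60.174 mph.
the harbour: 51.9 kt = 59.725 mph.
Spread: 75.270 − 59.725 = 15.5 mph.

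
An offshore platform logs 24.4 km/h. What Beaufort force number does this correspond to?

24.4 km/h = 6.8 m/s, which is Beaufort 4 (moderate breeze, 5.5–7.9 m/s).

Beaufort force 4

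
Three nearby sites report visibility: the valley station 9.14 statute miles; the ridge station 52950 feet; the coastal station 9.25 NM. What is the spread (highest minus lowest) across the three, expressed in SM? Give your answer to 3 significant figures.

the ridge station: 52950 ft = 10.0284 SM.
the coastal station: 9.25 nmi = 10.6447 SM.
Spread: 10.6447 − 9.1400 = 1.50 SM.

1.50 SM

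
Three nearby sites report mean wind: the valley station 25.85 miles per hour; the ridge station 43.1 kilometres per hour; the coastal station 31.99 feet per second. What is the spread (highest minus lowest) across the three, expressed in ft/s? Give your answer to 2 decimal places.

7.29 ft/s

the valley station: 25.85 mph = 37.9133 ft/s.
the ridge station: 43.1 km/h = 39.2789 ft/s.
Spread: 39.2789 − 31.9900 = 7.29 ft/s.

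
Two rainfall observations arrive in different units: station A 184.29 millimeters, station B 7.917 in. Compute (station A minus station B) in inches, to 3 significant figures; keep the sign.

-0.661 in

station A: 184.29 mm = 7.25551 in.
Difference: 7.25551 − 7.91700 = -0.661 in.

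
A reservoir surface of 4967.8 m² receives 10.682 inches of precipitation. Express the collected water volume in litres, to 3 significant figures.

Depth: 10.682 in × 25.4 = 271.3228 mm.
1 mm over 1 m² is 1 L, so volume = 271.3228 × 4967.8 = 1347877.4 L ≈ 1350000 L.

1350000 litres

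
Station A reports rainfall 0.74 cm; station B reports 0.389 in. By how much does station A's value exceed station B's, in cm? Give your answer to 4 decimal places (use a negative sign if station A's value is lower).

-0.2481 cm

station B: 0.389 in = 0.988060 cm.
Difference: 0.740000 − 0.988060 = -0.2481 cm.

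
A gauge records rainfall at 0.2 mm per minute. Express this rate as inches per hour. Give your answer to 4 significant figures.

0.4724 in/hour

0.2 mm/minute × 0.0393701 in/mm × 60 minute/hour = 0.4724 in/hour.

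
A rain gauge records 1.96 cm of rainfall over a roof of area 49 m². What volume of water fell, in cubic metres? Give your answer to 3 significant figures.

Depth: 1.96 cm × 10 = 19.6 mm.
1 mm over 1 m² is 1 L, so volume = 19.6 × 49 = 960.4 L = 0.960 m³.

0.960 cubic metres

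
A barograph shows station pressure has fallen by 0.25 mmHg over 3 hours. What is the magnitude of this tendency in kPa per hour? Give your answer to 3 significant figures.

0.0111 kPa per hour

0.25 mmHg / 3 h × 0.133322 kPa/mmHg = 0.0111 kPa/h.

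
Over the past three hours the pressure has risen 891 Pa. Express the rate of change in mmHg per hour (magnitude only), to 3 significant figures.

2.23 mmHg per hour

891 Pa / 3 h × 0.00750062 mmHg/Pa = 2.23 mmHg/h.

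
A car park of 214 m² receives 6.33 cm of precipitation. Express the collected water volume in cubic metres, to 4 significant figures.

Depth: 6.33 cm × 10 = 63.3 mm.
1 mm over 1 m² is 1 L, so volume = 63.3 × 214 = 13546.2 L = 13.55 m³.

13.55 cubic metres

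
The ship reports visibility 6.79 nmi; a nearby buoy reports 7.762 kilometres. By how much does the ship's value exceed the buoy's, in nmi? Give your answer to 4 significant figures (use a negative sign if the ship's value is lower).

2.599 nmi

the buoy: 7.762 km = 4.19114 nmi.
Difference: 6.79000 − 4.19114 = 2.599 nmi.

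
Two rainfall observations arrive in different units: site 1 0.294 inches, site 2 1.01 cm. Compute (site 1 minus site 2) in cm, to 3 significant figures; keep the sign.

site 1: 0.294 in = 0.74676 cm.
Difference: 0.74676 − 1.01000 = -0.263 cm.

-0.263 cm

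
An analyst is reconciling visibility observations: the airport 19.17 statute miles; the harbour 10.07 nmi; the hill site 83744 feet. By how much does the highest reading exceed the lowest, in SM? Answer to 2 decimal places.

the harbour: 10.07 nmi = 11.5883 SM.
the hill site: 83744 ft = 15.8606 SM.
Spread: 19.1700 − 11.5883 = 7.58 SM.

7.58 SM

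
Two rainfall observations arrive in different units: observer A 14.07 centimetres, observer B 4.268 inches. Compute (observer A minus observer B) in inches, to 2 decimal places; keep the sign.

observer A: 14.07 cm = 5.5394 in.
Difference: 5.5394 − 4.2680 = 1.27 in.

1.27 in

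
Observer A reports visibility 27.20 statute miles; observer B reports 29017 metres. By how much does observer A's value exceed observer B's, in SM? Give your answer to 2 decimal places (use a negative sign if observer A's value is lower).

9.17 SM

observer B: 29017 m = 18.0303 SM.
Difference: 27.2000 − 18.0303 = 9.17 SM.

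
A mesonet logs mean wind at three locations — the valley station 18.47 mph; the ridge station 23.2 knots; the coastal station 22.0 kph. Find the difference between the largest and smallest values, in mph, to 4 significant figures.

the ridge station: 23.2 kt = 26.6981 mph.
the coastal station: 22.0 km/h = 13.6702 mph.
Spread: 26.6981 − 13.6702 = 13.03 mph.

13.03 mph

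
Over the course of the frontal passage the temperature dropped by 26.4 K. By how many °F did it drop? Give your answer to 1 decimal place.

47.5 °F

Converting a difference, only the 9/5 scale factor applies: Δ°F = 26.4 × 1.8 = 47.5 °F.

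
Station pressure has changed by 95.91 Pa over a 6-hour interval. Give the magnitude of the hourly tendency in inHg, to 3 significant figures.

95.91 Pa / 6 h × 0.0002953 inHg/Pa = 0.00472 inHg/h.

0.00472 inHg per hour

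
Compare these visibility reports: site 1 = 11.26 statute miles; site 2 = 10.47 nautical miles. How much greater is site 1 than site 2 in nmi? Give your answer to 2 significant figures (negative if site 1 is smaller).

-0.69 nmi

site 1: 11.26 SM = 9.7847 nmi.
Difference: 9.7847 − 10.4700 = -0.69 nmi.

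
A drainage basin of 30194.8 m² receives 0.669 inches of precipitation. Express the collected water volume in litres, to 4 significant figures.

Depth: 0.669 in × 25.4 = 16.9926 mm.
1 mm over 1 m² is 1 L, so volume = 16.9926 × 30194.8 = 513088.16 L ≈ 513100 L.

513100 litres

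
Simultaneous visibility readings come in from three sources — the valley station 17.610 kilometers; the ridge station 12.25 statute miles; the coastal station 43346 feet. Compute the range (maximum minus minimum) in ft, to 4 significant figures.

the valley station: 17.610 km = 57775.59 ft.
the ridge station: 12.25 SM = 64680.00 ft.
Spread: 64680.00 − 43346.00 = 21330 ft.

21330 ft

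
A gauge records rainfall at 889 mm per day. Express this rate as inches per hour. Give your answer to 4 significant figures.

1.458 in/hour

889 mm/day × 0.0393701 in/mm × 0.0416667 day/hour = 1.458 in/hour.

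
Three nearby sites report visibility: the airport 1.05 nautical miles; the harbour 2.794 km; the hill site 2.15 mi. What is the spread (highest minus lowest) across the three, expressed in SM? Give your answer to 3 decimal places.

the airport: 1.05 nmi = 1.20832 SM.
the harbour: 2.794 km = 1.73611 SM.
Spread: 2.15000 − 1.20832 = 0.942 SM.

0.942 SM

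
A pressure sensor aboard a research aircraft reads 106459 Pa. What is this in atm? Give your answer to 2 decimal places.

1.05 atm

1 Pa = 9.86923e-06 atm, so 106459 × 9.86923e-06 = 1.05 atm.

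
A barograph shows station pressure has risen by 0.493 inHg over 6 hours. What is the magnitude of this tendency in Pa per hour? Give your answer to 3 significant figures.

0.493 inHg / 6 h × 3386.39 Pa/inHg = 278 Pa/h.

278 Pa per hour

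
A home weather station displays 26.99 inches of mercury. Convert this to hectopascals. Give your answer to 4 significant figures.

1 inHg = 33.8639 hPa, so 26.99 × 33.8639 = 914.0 hPa.

914.0 hPa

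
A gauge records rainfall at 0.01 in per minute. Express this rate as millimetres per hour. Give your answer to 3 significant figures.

0.01 in/minute × 25.4 mm/in × 60 minute/hour = 15.2 mm/hour.

15.2 mm/hour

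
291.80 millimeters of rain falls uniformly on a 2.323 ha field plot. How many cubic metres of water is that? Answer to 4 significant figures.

Area: 2.323 ha = 23230 m².
1 mm over 1 m² is 1 L, so volume = 291.8 × 23230 = 6778514 L = 6779 m³.

6779 cubic metres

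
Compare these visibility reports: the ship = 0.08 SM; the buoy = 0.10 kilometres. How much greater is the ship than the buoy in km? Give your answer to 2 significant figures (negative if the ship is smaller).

0.029 km

the ship: 0.08 SM = 0.12875 km.
Difference: 0.12875 − 0.10000 = 0.029 km.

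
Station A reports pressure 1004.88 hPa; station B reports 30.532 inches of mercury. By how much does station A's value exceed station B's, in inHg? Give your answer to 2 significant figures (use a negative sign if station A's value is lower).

-0.86 inHg

station A: 1004.88 hPa = 29.6741 inHg.
Difference: 29.6741 − 30.5320 = -0.86 inHg.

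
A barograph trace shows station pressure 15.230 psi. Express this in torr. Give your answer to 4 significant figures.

1 psi = 51.7149 mmHg, so 15.230 × 51.7149 = 787.6 mmHg.

787.6 mmHg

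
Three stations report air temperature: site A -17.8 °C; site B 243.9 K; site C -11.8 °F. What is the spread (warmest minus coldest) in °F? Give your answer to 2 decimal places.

site B: 243.9 K = -29.250 °C.
site C: -11.8 °F = -24.333 °C.
Spread: (-17.800) − (-29.250) = 11.450 °C = 20.61 °F.

20.61 °F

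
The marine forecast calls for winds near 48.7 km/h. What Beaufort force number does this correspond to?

48.7 km/h = 13.5 m/s, which is Beaufort 6 (strong breeze, 10.8–13.8 m/s).

Beaufort force 6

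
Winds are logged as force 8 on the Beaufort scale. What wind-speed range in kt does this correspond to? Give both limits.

Beaufort 8 (gale) spans 34–40 knots.

34 to 40 kt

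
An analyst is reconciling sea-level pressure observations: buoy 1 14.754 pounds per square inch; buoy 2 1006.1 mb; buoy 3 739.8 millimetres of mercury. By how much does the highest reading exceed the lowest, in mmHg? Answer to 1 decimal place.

buoy 1: 14.754 psi = 763.002 mmHg.
buoy 2: 1006.1 mb = 754.637 mmHg.
Spread: 763.002 − 739.800 = 23.2 mmHg.

23.2 mmHg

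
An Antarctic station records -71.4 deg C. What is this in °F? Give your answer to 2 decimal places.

-96.52 °F

°F = °C × 9/5 + 32 = -71.4 × 1.8 + 32 = -96.52 °F.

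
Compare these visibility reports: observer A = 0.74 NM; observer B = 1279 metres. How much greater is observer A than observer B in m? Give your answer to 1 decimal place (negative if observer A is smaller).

91.5 m

observer A: 0.74 nmi = 1370.480 m.
Difference: 1370.480 − 1279.000 = 91.5 m.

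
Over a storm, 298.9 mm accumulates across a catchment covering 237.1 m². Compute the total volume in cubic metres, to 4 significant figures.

1 mm over 1 m² is 1 L, so volume = 298.9 × 237.1 = 70869.19 L = 70.87 m³.

70.87 cubic metres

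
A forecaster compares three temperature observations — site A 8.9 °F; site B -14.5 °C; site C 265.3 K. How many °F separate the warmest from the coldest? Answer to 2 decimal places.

11.97 °F

site A: 8.9 °F = -12.833 °C.
site C: 265.3 K = -7.850 °C.
Spread: (-7.850) − (-14.500) = 6.650 °C = 11.97 °F.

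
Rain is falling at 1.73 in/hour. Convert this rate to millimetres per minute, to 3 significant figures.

0.732 mm/minute

1.73 in/hour × 25.4 mm/in × 0.0166667 hour/minute = 0.732 mm/minute.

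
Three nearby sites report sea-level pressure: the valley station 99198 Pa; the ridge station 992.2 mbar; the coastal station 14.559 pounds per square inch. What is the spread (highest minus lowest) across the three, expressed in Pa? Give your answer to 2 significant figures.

the ridge station: 992.2 mb = 99220.00 Pa.
the coastal station: 14.559 psi = 100380.77 Pa.
Spread: 100380.77 − 99198.00 = 1200 Pa.

1200 Pa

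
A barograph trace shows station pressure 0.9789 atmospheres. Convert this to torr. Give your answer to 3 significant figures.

1 atm = 760 mmHg, so 0.9789 × 760 = 744 mmHg.

744 mmHg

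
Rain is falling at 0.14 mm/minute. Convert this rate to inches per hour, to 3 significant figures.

0.331 in/hour

0.14 mm/minute × 0.0393701 in/mm × 60 minute/hour = 0.331 in/hour.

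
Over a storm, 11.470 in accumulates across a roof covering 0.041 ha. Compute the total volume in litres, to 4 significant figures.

Depth: 11.470 in × 25.4 = 291.338 mm.
Area: 0.041 ha = 410 m².
1 mm over 1 m² is 1 L, so volume = 291.338 × 410 = 119448.58 L ≈ 119400 L.

119400 litres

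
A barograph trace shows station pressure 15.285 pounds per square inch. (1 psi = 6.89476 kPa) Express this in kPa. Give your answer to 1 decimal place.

105.4 kPa

1 psi = 6.89476 kPa, so 15.285 × 6.89476 = 105.4 kPa.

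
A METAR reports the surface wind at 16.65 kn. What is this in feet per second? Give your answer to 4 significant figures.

28.10 ft/s

1 kt = 1.68781 ft/s, so 16.65 × 1.68781 = 28.10 ft/s.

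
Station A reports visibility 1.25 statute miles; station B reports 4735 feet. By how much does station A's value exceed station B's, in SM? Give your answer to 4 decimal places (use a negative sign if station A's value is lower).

station B: 4735 ft = 0.896780 SM.
Difference: 1.250000 − 0.896780 = 0.3532 SM.

0.3532 SM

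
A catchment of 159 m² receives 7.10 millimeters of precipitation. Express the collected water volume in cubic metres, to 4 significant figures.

1 mm over 1 m² is 1 L, so volume = 7.1 × 159 = 1128.9 L = 1.129 m³.

1.129 cubic metres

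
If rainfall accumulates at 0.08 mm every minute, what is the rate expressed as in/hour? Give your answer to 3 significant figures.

0.08 mm/minute × 0.0393701 in/mm × 60 minute/hour = 0.189 in/hour.

0.189 in/hour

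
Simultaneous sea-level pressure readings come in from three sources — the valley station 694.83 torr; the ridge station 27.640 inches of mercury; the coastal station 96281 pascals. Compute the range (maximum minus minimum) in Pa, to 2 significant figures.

3600 Pa

the valley station: 694.83 mmHg = 92636.39 Pa.
the ridge station: 27.640 inHg = 93599.79 Pa.
Spread: 96281.00 − 92636.39 = 3600 Pa.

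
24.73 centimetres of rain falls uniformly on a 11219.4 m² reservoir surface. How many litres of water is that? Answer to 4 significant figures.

2775000 litres

Depth: 24.73 cm × 10 = 247.3 mm.
1 mm over 1 m² is 1 L, so volume = 247.3 × 11219.4 = 2774557.6 L ≈ 2775000 L.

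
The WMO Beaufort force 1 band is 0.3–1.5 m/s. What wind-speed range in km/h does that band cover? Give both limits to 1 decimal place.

1.1 to 5.4 km/h

0.3–1.5 m/s × 3.6 = 1.1–5.4 km/h.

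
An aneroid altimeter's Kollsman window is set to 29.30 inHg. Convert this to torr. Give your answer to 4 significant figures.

1 inHg = 25.4 mmHg, so 29.30 × 25.4 = 744.2 mmHg.

744.2 mmHg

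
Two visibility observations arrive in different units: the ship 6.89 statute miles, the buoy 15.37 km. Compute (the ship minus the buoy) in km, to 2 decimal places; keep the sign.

the ship: 6.89 SM = 11.0884 km.
Difference: 11.0884 − 15.3700 = -4.28 km.

-4.28 km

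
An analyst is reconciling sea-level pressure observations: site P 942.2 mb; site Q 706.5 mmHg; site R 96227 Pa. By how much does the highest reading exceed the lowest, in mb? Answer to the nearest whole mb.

site Q: 706.5 mmHg = 941.92 mb.
site R: 96227 Pa = 962.27 mb.
Spread: 962.27 − 941.92 = 20 mb.

20 mb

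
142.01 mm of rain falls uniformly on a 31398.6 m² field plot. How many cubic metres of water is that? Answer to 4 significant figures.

4459 cubic metres

1 mm over 1 m² is 1 L, so volume = 142.01 × 31398.6 = 4458915.2 L = 4459 m³.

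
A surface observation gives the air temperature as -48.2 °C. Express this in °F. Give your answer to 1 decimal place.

°F = °C × 9/5 + 32 = -48.2 × 1.8 + 32 = -54.8 °F.

-54.8 °F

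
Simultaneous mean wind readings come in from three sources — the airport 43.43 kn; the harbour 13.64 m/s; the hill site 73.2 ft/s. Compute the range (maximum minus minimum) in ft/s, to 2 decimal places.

28.55 ft/s

the airport: 43.43 kt = 73.3016 ft/s.
the harbour: 13.64 m/s = 44.7507 ft/s.
Spread: 73.3016 − 44.7507 = 28.55 ft/s.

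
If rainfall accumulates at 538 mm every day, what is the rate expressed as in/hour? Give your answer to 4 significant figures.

538 mm/day × 0.0393701 in/mm × 0.0416667 day/hour = 0.8825 in/hour.

0.8825 in/hour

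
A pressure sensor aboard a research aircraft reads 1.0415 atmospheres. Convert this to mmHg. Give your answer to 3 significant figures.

792 mmHg

1 atm = 760 mmHg, so 1.0415 × 760 = 792 mmHg.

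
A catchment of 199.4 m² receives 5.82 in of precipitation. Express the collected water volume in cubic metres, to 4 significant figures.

Depth: 5.82 in × 25.4 = 147.828 mm.
1 mm over 1 m² is 1 L, so volume = 147.828 × 199.4 = 29476.903 L = 29.48 m³.

29.48 cubic metres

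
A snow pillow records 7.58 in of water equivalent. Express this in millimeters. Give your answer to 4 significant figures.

192.5 mm

1 in = 25.4 mm, so 7.58 × 25.4 = 192.5 mm.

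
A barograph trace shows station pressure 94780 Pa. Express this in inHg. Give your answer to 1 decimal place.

28.0 inHg

1 Pa = 0.0002953 inHg, so 94780 × 0.0002953 = 28.0 inHg.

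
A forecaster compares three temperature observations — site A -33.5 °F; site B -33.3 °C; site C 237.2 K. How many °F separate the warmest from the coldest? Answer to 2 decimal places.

5.56 °F

site A: -33.5 °F = -36.389 °C.
site C: 237.2 K = -35.950 °C.
Spread: (-33.300) − (-36.389) = 3.089 °C = 5.56 °F.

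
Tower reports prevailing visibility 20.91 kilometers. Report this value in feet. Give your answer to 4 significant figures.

68600 ft

1 km = 3280.84 ft, so 20.91 × 3280.84 = 68600 ft.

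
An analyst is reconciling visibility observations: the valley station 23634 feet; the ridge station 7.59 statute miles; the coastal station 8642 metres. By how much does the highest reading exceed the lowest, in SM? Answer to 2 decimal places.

the valley station: 23634 ft = 4.4761 SM.
the coastal station: 8642 m = 5.3699 SM.
Spread: 7.5900 − 4.4761 = 3.11 SM.

3.11 SM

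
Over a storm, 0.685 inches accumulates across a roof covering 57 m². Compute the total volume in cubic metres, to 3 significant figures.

0.992 cubic metres

Depth: 0.685 in × 25.4 = 17.399 mm.
1 mm over 1 m² is 1 L, so volume = 17.399 × 57 = 991.743 L = 0.992 m³.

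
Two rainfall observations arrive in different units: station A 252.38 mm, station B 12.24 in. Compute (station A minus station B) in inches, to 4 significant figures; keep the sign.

-2.304 in

station A: 252.38 mm = 9.93622 in.
Difference: 9.93622 − 12.24000 = -2.304 in.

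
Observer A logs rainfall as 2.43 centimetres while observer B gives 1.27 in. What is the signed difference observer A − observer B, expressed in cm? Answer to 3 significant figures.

-0.796 cm

observer B: 1.27 in = 3.22580 cm.
Difference: 2.43000 − 3.22580 = -0.796 cm.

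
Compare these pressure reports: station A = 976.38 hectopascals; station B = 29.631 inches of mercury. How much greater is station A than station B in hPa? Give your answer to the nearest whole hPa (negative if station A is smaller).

-27 hPa

station B: 29.631 inHg = 1003.42 hPa.
Difference: 976.38 − 1003.42 = -27 hPa.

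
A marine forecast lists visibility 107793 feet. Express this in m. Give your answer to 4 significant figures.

1 ft = 0.3048 m, so 107793 × 0.3048 = 32860 m.

32860 m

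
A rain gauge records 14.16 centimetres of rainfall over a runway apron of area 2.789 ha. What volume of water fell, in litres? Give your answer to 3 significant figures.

3950000 litres

Depth: 14.16 cm × 10 = 141.6 mm.
Area: 2.789 ha = 27890 m².
1 mm over 1 m² is 1 L, so volume = 141.6 × 27890 = 3949224 L ≈ 3950000 L.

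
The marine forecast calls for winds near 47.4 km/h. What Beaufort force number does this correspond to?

47.4 km/h = 13.2 m/s, which is Beaufort 6 (strong breeze, 10.8–13.8 m/s).

Beaufort force 6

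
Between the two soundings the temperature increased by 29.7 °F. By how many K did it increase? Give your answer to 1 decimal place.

For a temperature change the 32° offset cancels: ΔK = 29.7 × 0.5556 = 16.5 K.

16.5 K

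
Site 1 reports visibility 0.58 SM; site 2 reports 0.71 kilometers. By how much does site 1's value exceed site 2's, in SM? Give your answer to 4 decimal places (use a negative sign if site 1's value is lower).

site 2: 0.71 km = 0.441174 SM.
Difference: 0.580000 − 0.441174 = 0.1388 SM.

0.1388 SM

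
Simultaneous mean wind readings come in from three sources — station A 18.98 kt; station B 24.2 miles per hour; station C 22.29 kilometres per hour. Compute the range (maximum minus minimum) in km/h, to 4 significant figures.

16.66 km/h

station A: 18.98 kt = 35.1510 km/h.
station B: 24.2 mph = 38.9461 km/h.
Spread: 38.9461 − 22.2900 = 16.66 km/h.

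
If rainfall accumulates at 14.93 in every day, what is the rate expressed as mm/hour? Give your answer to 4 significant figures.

14.93 in/day × 25.4 mm/in × 0.0416667 day/hour = 15.80 mm/hour.

15.80 mm/hour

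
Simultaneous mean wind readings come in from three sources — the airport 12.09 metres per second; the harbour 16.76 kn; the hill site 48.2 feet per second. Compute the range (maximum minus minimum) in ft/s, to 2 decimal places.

the airport: 12.09 m/s = 39.6654 ft/s.
the harbour: 16.76 kt = 28.2877 ft/s.
Spread: 48.2000 − 28.2877 = 19.91 ft/s.

19.91 ft/s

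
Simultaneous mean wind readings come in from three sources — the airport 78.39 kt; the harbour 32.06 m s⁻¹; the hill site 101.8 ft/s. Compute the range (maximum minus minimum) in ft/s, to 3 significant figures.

the airport: 78.39 kt = 132.307 ft/s.
the harbour: 32.06 m/s = 105.184 ft/s.
Spread: 132.307 − 101.800 = 30.5 ft/s.

30.5 ft/s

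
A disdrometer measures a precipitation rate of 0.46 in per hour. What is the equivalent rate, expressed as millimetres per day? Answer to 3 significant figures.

280 mm/day

0.46 in/hour × 25.4 mm/in × 24 hour/day = 280 mm/day.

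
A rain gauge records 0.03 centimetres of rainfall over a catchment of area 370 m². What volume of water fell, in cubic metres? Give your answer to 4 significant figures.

0.1110 cubic metres

Depth: 0.03 cm × 10 = 0.3 mm.
1 mm over 1 m² is 1 L, so volume = 0.3 × 370 = 111 L = 0.1110 m³.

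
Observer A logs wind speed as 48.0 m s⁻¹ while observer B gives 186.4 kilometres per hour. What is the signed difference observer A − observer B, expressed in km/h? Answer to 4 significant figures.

-13.60 km/h

observer A: 48.0 m/s = 172.8000 km/h.
Difference: 172.8000 − 186.4000 = -13.60 km/h.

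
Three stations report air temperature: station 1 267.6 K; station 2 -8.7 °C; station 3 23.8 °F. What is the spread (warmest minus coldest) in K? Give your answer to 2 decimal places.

station 1: 267.6 K = -5.550 °C.
station 3: 23.8 °F = -4.556 °C.
Spread: (-4.556) − (-8.700) = 4.144 °C.

4.14 K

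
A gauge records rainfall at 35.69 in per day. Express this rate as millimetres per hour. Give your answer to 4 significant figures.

37.77 mm/hour

35.69 in/day × 25.4 mm/in × 0.0416667 day/hour = 37.77 mm/hour.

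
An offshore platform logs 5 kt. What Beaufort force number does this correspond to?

5 kt lies in the Beaufort 2 band (light breeze, 4–6 kt).

Beaufort force 2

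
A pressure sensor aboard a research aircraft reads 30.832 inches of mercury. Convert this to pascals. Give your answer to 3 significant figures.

1 inHg = 3386.39 Pa, so 30.832 × 3386.39 = 104000 Pa.

104000 Pa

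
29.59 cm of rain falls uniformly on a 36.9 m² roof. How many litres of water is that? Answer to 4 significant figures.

10920 litres

Depth: 29.59 cm × 10 = 295.9 mm.
1 mm over 1 m² is 1 L, so volume = 295.9 × 36.9 = 10918.71 L ≈ 10920 L.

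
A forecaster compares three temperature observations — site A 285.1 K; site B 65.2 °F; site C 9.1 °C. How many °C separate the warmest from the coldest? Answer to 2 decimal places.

site A: 285.1 K = 11.950 °C.
site B: 65.2 °F = 18.444 °C.
Spread: 18.444 − 9.100 = 9.344 °C.

9.34 °C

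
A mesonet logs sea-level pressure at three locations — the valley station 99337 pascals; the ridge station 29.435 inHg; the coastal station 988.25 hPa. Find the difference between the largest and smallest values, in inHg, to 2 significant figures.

0.25 inHg

the valley station: 99337 Pa = 29.3342 inHg.
the coastal station: 988.25 hPa = 29.1830 inHg.
Spread: 29.4350 − 29.1830 = 0.25 inHg.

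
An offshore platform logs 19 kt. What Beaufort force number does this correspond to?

Beaufort force 5

19 kt lies in the Beaufort 5 band (fresh breeze, 17–21 kt).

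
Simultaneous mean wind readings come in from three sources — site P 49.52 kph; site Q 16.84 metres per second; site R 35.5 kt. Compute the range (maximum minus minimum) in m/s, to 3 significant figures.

site P: 49.52 km/h = 13.7556 m/s.
site R: 35.5 kt = 18.2628 m/s.
Spread: 18.2628 − 13.7556 = 4.51 m/s.

4.51 m/s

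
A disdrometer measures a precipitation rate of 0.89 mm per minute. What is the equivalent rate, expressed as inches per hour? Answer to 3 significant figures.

2.10 in/hour

0.89 mm/minute × 0.0393701 in/mm × 60 minute/hour = 2.10 in/hour.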